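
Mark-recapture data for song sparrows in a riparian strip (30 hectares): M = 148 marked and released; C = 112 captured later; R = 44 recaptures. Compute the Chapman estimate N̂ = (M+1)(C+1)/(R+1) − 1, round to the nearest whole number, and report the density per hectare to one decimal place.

density ≈ 12.4 song sparrows per hectare

N̂ = 149·113/45 − 1 = 16837/45 − 1 ≈ 373.2 → 373
Density = N̂ / area = 373 / 30 ≈ 12.43 → 12.4 per hectare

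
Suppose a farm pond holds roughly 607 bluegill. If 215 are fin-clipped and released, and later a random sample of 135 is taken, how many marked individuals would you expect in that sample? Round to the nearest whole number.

expected recaptures ≈ 48

Expected recaptures E[R] = M·C / N.
E[R] = 215 × 135 / 607 = 29025 / 607 ≈ 47.8 → 48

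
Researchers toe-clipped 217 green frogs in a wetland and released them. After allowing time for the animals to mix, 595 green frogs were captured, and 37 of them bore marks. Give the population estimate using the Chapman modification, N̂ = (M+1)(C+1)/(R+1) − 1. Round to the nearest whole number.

N ≈ 3418

N̂ = (217+1)(595+1)/(37+1) − 1 = 218·596/38 − 1
= 129928/38 − 1 ≈ 3419.2 − 1 ≈ 3418.2 → 3418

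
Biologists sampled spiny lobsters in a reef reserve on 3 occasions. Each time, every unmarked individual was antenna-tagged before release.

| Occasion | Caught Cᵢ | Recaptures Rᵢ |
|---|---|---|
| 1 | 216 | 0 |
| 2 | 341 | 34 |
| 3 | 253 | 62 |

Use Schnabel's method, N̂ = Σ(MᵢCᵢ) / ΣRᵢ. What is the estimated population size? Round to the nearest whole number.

N ≈ 2146

Marked at large before each occasion: Mᵢ = Σⱼ<ᵢ (Cⱼ − Rⱼ) → M1=0, M2=216, M3=523
Σ MᵢCᵢ = 0·216 + 216·341 + 523·253 = 0 + 73656 + 132319 = 205975
Σ Rᵢ = 0 + 34 + 62 = 96
N̂ = 205975 / 96 ≈ 2145.6 → 2146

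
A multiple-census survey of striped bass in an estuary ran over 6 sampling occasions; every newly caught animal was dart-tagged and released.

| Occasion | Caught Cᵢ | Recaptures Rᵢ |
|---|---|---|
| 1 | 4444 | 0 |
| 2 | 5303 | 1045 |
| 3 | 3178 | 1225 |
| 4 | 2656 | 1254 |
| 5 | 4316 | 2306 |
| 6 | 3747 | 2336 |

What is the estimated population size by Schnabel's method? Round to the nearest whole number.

Marked at large before each occasion: Mᵢ = Σⱼ<ᵢ (Cⱼ − Rⱼ) → M1=0, M2=4444, M3=8702, M4=10655, M5=12057, M6=14067
Σ MᵢCᵢ = 0·4444 + 4444·5303 + 8702·3178 + 10655·2656 + 12057·4316 + 14067·3747 = 0 + 23566532 + 27654956 + 28299680 + 52038012 + 52709049 = 184268229
Σ Rᵢ = 0 + 1045 + 1225 + 1254 + 2306 + 2336 = 8166
N̂ = 184268229 / 8166 ≈ 22565.3 → 22565

N ≈ 22,565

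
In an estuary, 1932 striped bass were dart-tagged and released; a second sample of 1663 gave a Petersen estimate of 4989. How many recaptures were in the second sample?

R = 644

From N = M·C/R: R = M·C / N = 1932·1663 / 4989 = 3212916 / 4989 = 644.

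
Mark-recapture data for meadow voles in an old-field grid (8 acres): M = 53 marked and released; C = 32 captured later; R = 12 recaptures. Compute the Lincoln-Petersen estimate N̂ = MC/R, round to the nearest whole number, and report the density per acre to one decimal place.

N̂ = 53·32/12 = 1696/12 ≈ 141.3 → 141
Density = N̂ / area = 141 / 8 ≈ 17.62 → 17.6 per acre

density ≈ 17.6 meadow voles per acre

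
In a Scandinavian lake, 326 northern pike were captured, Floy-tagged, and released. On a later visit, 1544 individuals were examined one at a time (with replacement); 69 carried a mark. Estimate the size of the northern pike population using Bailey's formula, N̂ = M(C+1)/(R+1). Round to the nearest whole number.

N ≈ 7195

N̂ = 326·(1544+1)/(69+1) = 326·1545/70 = 503670/70 ≈ 7195.3 → 7195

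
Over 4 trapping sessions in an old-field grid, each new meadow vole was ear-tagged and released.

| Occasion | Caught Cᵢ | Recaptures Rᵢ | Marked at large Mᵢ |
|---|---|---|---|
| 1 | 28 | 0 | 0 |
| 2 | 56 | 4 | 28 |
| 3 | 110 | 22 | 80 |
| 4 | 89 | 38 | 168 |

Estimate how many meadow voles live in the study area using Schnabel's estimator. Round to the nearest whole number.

N ≈ 396

Σ MᵢCᵢ = 0·28 + 28·56 + 80·110 + 168·89 = 0 + 1568 + 8800 + 14952 = 25320
Σ Rᵢ = 0 + 4 + 22 + 38 = 64
N̂ = 25320 / 64 ≈ 395.6 → 396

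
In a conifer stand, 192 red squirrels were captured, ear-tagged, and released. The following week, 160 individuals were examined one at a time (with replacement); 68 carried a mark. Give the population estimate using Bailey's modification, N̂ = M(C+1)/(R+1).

N = 448

N̂ = 192·(160+1)/(68+1) = 192·161/69 = 30912/69 = 448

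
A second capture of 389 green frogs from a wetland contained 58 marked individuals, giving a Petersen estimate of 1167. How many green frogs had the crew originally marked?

M = 174

From N = M·C/R: M = N·R / C = 1167·58 / 389 = 67686 / 389 = 174.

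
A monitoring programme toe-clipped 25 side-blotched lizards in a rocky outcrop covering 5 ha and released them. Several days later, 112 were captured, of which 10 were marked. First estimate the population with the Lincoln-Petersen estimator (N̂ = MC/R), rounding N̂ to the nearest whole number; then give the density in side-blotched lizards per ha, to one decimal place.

N̂ = 25·112/10 = 2800/10 = 280
Density = N̂ / area = 280 / 5 = 56.0 per ha

density ≈ 56.0 side-blotched lizards per ha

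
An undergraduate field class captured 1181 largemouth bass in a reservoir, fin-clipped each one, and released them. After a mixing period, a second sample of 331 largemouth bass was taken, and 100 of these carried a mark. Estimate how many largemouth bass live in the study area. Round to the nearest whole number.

N ≈ 3909

N = (1181 × 331) / 100 = 390911 / 100 ≈ 3909.1 → 3909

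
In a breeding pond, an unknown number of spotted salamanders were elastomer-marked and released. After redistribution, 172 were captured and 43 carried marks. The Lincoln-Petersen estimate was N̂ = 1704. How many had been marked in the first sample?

From N = M·C/R: M = N·R / C = 1704·43 / 172 = 73272 / 172 = 426.

M = 426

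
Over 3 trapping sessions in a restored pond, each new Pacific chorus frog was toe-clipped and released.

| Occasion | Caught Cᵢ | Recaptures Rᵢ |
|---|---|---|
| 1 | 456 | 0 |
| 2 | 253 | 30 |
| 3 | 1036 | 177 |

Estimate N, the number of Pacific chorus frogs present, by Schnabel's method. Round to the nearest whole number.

N ≈ 3956

Marked at large before each occasion: Mᵢ = Σⱼ<ᵢ (Cⱼ − Rⱼ) → M1=0, M2=456, M3=679
Σ MᵢCᵢ = 0·456 + 456·253 + 679·1036 = 0 + 115368 + 703444 = 818812
Σ Rᵢ = 0 + 30 + 177 = 207
N̂ = 818812 / 207 ≈ 3955.6 → 3956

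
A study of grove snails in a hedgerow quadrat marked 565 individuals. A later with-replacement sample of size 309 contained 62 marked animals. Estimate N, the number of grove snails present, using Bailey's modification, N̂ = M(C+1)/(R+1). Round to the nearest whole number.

N̂ = 565·(309+1)/(62+1) = 565·310/63 = 175150/63 ≈ 2780.2 → 2780

N ≈ 2780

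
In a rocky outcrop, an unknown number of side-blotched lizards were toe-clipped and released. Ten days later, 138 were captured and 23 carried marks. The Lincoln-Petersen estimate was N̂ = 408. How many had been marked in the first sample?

From N = M·C/R: M = N·R / C = 408·23 / 138 = 9384 / 138 = 68.

M = 68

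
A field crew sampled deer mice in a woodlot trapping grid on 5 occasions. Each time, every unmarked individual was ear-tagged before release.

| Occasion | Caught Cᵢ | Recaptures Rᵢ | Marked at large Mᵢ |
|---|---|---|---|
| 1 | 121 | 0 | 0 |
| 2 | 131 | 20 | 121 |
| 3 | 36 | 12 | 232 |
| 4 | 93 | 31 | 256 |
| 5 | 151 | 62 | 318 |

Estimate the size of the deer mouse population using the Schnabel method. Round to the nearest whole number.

Σ MᵢCᵢ = 0·121 + 121·131 + 232·36 + 256·93 + 318·151 = 0 + 15851 + 8352 + 23808 + 48018 = 96029
Σ Rᵢ = 0 + 20 + 12 + 31 + 62 = 125
N̂ = 96029 / 125 ≈ 768.2 → 768

N ≈ 768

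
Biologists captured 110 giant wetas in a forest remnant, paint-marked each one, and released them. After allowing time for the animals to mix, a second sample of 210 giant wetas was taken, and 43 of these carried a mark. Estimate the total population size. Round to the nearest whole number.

The marked fraction in the recapture sample should equal the marked fraction in the population: 43/210 = 110/N.
N = (110 × 210) / 43 = 23100 / 43 ≈ 537.2 → 537

N ≈ 537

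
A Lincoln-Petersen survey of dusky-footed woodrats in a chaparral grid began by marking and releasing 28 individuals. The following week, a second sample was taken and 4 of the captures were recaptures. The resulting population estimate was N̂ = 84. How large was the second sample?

C = 12

From N = M·C/R: C = N·R / M = 84·4 / 28 = 336 / 28 = 12.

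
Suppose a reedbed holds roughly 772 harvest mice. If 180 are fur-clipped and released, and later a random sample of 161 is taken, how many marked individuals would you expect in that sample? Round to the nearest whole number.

expected recaptures ≈ 38

The marked fraction of the population is 180/772, so in a sample of 161 expect C·(M/N) marked.
E[R] = 180 × 161 / 772 = 28980 / 772 ≈ 37.5 → 38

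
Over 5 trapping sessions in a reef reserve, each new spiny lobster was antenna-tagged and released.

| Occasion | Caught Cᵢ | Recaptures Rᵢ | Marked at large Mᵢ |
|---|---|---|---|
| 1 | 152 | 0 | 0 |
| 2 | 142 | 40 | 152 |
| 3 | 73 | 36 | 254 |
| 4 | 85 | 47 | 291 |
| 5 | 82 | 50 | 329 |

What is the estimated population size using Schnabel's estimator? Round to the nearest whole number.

N ≈ 531

Σ MᵢCᵢ = 0·152 + 152·142 + 254·73 + 291·85 + 329·82 = 0 + 21584 + 18542 + 24735 + 26978 = 91839
Σ Rᵢ = 0 + 40 + 36 + 47 + 50 = 173
N̂ = 91839 / 173 ≈ 530.9 → 531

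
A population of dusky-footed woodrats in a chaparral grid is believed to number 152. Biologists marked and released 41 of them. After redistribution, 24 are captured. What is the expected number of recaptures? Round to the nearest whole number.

expected recaptures ≈ 6

Expected recaptures E[R] = M·C / N.
E[R] = 41 × 24 / 152 = 984 / 152 ≈ 6.47 → 6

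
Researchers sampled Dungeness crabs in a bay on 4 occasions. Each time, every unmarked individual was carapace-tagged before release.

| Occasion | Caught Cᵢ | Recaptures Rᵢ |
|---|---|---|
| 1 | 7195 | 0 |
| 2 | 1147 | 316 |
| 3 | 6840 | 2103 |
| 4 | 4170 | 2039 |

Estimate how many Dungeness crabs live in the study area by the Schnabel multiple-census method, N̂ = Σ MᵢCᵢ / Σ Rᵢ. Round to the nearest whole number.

N ≈ 26,104

Marked at large before each occasion: Mᵢ = Σⱼ<ᵢ (Cⱼ − Rⱼ) → M1=0, M2=7195, M3=8026, M4=12763
Σ MᵢCᵢ = 0·7195 + 7195·1147 + 8026·6840 + 12763·4170 = 0 + 8252665 + 54897840 + 53221710 = 116372215
Σ Rᵢ = 0 + 316 + 2103 + 2039 = 4458
N̂ = 116372215 / 4458 ≈ 26104.1 → 26104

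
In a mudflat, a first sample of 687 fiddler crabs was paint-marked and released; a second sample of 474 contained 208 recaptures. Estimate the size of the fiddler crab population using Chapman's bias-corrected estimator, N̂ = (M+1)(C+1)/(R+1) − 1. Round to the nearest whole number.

N ≈ 1563

N̂ = (687+1)(474+1)/(208+1) − 1 = 688·475/209 − 1
= 326800/209 − 1 ≈ 1563.6 − 1 ≈ 1562.6 → 1563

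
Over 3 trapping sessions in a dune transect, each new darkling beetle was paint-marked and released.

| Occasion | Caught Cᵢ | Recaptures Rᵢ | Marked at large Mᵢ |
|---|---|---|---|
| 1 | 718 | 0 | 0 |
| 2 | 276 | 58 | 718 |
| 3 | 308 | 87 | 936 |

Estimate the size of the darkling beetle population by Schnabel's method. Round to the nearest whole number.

Σ MᵢCᵢ = 0·718 + 718·276 + 936·308 = 0 + 198168 + 288288 = 486456
Σ Rᵢ = 0 + 58 + 87 = 145
N̂ = 486456 / 145 ≈ 3354.9 → 3355

N ≈ 3355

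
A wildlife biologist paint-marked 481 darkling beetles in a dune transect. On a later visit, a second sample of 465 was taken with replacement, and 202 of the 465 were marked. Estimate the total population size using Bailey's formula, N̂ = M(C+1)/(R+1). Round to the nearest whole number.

N̂ = 481·(465+1)/(202+1) = 481·466/203 = 224146/203 ≈ 1104.2 → 1104

N ≈ 1104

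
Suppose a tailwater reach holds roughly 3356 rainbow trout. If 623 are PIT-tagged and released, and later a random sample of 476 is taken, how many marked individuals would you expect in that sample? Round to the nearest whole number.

expected recaptures ≈ 88

The marked fraction of the population is 623/3356, so in a sample of 476 expect C·(M/N) marked.
E[R] = 623 × 476 / 3356 = 296548 / 3356 ≈ 88.4 → 88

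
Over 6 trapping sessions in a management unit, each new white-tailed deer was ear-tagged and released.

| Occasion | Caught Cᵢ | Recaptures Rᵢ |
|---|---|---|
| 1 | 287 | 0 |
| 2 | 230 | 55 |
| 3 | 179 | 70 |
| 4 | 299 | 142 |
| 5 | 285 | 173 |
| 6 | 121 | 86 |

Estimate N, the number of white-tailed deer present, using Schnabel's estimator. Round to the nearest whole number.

N ≈ 1195

Marked at large before each occasion: Mᵢ = Σⱼ<ᵢ (Cⱼ − Rⱼ) → M1=0, M2=287, M3=462, M4=571, M5=728, M6=840
Σ MᵢCᵢ = 0·287 + 287·230 + 462·179 + 571·299 + 728·285 + 840·121 = 0 + 66010 + 82698 + 170729 + 207480 + 101640 = 628557
Σ Rᵢ = 0 + 55 + 70 + 142 + 173 + 86 = 526
N̂ = 628557 / 526 ≈ 1195.0 → 1195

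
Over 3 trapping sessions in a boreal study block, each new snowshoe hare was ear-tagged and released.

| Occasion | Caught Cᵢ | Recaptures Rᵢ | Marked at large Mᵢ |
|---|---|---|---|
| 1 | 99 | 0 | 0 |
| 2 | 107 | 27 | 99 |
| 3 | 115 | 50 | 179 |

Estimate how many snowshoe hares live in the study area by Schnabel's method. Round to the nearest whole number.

Σ MᵢCᵢ = 0·99 + 99·107 + 179·115 = 0 + 10593 + 20585 = 31178
Σ Rᵢ = 0 + 27 + 50 = 77
N̂ = 31178 / 77 ≈ 404.9 → 405

N ≈ 405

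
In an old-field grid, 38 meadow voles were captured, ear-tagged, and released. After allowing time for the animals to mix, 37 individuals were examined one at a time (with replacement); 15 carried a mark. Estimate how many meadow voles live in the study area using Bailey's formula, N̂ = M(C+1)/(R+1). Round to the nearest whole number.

N ≈ 90

N̂ = 38·(37+1)/(15+1) = 38·38/16 = 1444/16 ≈ 90.2 → 90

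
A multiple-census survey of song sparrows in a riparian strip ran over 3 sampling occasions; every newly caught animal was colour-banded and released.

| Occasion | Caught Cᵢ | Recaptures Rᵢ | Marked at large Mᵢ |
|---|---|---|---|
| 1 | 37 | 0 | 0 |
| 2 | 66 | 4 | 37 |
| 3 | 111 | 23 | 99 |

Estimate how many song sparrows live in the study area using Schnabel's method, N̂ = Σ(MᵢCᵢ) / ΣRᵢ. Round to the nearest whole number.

Σ MᵢCᵢ = 0·37 + 37·66 + 99·111 = 0 + 2442 + 10989 = 13431
Σ Rᵢ = 0 + 4 + 23 = 27
N̂ = 13431 / 27 ≈ 497.4 → 497

N ≈ 497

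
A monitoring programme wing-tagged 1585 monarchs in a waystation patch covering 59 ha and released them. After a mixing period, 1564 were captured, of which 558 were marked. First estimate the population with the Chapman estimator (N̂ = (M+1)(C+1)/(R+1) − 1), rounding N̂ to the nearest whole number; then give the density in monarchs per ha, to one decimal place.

N̂ = 1586·1565/559 − 1 = 2482090/559 − 1 ≈ 4439.2 → 4439
Density = N̂ / area = 4439 / 59 ≈ 75.24 → 75.2 per ha

density ≈ 75.2 monarchs per ha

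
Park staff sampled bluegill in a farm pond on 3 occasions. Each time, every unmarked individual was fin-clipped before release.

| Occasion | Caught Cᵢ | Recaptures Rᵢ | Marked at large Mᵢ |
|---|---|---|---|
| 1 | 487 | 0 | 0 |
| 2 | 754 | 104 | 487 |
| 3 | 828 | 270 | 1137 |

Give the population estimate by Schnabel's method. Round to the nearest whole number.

Σ MᵢCᵢ = 0·487 + 487·754 + 1137·828 = 0 + 367198 + 941436 = 1308634
Σ Rᵢ = 0 + 104 + 270 = 374
N̂ = 1308634 / 374 ≈ 3499.0 → 3499

N ≈ 3499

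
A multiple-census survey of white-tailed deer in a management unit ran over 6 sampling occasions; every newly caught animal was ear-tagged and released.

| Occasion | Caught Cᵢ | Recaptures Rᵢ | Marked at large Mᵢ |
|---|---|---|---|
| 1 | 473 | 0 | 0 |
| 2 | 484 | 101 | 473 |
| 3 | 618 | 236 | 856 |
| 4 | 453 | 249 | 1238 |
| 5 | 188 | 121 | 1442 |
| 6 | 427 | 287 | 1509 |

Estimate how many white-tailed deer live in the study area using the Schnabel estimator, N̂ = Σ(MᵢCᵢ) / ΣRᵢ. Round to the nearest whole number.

N ≈ 2248

Σ MᵢCᵢ = 0·473 + 473·484 + 856·618 + 1238·453 + 1442·188 + 1509·427 = 0 + 228932 + 529008 + 560814 + 271096 + 644343 = 2234193
Σ Rᵢ = 0 + 101 + 236 + 249 + 121 + 287 = 994
N̂ = 2234193 / 994 ≈ 2247.7 → 2248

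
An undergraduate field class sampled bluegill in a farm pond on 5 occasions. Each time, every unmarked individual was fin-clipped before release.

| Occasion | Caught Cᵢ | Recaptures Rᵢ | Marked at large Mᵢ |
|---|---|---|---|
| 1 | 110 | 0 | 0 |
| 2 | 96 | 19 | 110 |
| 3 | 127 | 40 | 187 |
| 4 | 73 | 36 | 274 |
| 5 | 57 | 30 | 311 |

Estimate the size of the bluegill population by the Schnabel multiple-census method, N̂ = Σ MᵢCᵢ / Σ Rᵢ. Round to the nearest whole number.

Σ MᵢCᵢ = 0·110 + 110·96 + 187·127 + 274·73 + 311·57 = 0 + 10560 + 23749 + 20002 + 17727 = 72038
Σ Rᵢ = 0 + 19 + 40 + 36 + 30 = 125
N̂ = 72038 / 125 ≈ 576.3 → 576

N ≈ 576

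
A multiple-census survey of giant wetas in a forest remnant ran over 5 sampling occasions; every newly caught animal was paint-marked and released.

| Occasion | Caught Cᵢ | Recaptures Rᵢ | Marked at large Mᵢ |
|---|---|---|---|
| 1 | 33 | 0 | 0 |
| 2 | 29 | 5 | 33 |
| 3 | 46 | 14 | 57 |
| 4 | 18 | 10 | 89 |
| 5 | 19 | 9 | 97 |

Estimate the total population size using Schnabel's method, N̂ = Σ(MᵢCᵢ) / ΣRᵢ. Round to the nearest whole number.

N ≈ 185

Σ MᵢCᵢ = 0·33 + 33·29 + 57·46 + 89·18 + 97·19 = 0 + 957 + 2622 + 1602 + 1843 = 7024
Σ Rᵢ = 0 + 5 + 14 + 10 + 9 = 38
N̂ = 7024 / 38 ≈ 184.8 → 185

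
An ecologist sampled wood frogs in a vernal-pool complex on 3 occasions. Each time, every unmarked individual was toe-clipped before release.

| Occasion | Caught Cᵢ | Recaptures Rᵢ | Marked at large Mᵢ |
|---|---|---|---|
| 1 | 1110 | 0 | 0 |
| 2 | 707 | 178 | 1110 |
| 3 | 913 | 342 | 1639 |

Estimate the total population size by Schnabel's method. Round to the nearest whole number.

Σ MᵢCᵢ = 0·1110 + 1110·707 + 1639·913 = 0 + 784770 + 1496407 = 2281177
Σ Rᵢ = 0 + 178 + 342 = 520
N̂ = 2281177 / 520 ≈ 4386.9 → 4387

N ≈ 4387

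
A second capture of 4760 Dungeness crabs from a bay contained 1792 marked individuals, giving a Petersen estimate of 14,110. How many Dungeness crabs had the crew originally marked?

From N = M·C/R: M = N·R / C = 14110·1792 / 4760 = 25285120 / 4760 = 5312.

M = 5312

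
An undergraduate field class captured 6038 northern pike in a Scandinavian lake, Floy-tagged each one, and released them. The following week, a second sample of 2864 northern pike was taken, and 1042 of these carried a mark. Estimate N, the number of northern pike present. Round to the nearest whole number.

N ≈ 16,596

Lincoln-Petersen assumes M/N = R/C, so N = M·C / R.
N = (6038 × 2864) / 1042 = 17292832 / 1042 ≈ 16595.8 → 16596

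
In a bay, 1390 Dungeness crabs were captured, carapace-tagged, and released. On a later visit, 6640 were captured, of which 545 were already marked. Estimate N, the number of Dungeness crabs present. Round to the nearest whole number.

N ≈ 16,935

N = (1390 × 6640) / 545 = 9229600 / 545 ≈ 16935.0 → 16935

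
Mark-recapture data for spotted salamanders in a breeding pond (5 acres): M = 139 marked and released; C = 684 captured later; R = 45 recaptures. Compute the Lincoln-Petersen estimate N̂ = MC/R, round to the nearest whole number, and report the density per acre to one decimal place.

N̂ = 139·684/45 = 95076/45 ≈ 2112.8 → 2113
Density = N̂ / area = 2113 / 5 ≈ 422.60 → 422.6 per acre

density ≈ 422.6 spotted salamanders per acre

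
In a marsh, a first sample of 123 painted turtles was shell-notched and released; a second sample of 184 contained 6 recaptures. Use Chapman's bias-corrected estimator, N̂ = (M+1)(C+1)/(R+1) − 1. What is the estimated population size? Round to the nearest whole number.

N̂ = (123+1)(184+1)/(6+1) − 1 = 124·185/7 − 1
= 22940/7 − 1 ≈ 3277.1 − 1 ≈ 3276.1 → 3276

N ≈ 3276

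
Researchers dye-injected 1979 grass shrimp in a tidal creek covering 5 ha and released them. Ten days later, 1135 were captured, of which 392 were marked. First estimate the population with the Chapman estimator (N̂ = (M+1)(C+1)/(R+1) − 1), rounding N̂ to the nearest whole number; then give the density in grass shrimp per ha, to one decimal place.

N̂ = 1980·1136/393 − 1 = 2249280/393 − 1 ≈ 5722.4 → 5722
Density = N̂ / area = 5722 / 5 ≈ 1144.40 → 1144.4 per ha

density ≈ 1144.4 grass shrimp per ha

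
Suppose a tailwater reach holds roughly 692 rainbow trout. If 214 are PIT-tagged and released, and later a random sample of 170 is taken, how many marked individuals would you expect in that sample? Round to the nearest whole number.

expected recaptures ≈ 53

The marked fraction of the population is 214/692, so in a sample of 170 expect C·(M/N) marked.
E[R] = 214 × 170 / 692 = 36380 / 692 ≈ 52.6 → 53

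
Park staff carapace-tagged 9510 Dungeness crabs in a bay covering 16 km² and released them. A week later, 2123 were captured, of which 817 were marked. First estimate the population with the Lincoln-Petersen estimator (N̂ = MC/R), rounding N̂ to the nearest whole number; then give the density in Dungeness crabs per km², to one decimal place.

density ≈ 1544.5 Dungeness crabs per km²

N̂ = 9510·2123/817 = 20189730/817 ≈ 24712.0 → 24712
Density = N̂ / area = 24712 / 16 ≈ 1544.50 → 1544.5 per km²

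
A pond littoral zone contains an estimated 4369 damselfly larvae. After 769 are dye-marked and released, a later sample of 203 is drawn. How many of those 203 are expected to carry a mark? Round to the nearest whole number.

Expected recaptures E[R] = M·C / N.
E[R] = 769 × 203 / 4369 = 156107 / 4369 ≈ 35.7 → 36

expected recaptures ≈ 36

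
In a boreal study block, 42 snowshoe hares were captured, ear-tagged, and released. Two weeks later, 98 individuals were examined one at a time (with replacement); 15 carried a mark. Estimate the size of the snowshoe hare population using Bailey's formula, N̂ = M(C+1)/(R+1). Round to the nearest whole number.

N̂ = 42·(98+1)/(15+1) = 42·99/16 = 4158/16 ≈ 259.9 → 260

N ≈ 260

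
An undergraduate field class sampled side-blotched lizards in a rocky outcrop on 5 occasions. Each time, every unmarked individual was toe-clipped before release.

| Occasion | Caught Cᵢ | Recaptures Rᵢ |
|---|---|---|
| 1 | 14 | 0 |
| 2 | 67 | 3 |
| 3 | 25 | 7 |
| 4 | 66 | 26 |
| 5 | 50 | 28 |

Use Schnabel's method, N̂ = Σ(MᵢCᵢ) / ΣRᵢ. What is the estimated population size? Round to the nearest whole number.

Marked at large before each occasion: Mᵢ = Σⱼ<ᵢ (Cⱼ − Rⱼ) → M1=0, M2=14, M3=78, M4=96, M5=136
Σ MᵢCᵢ = 0·14 + 14·67 + 78·25 + 96·66 + 136·50 = 0 + 938 + 1950 + 6336 + 6800 = 16024
Σ Rᵢ = 0 + 3 + 7 + 26 + 28 = 64
N̂ = 16024 / 64 ≈ 250.4 → 250

N ≈ 250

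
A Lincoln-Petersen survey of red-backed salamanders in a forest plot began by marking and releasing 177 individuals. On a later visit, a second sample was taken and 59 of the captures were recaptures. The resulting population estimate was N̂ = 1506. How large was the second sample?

From N = M·C/R: C = N·R / M = 1506·59 / 177 = 88854 / 177 = 502.

C = 502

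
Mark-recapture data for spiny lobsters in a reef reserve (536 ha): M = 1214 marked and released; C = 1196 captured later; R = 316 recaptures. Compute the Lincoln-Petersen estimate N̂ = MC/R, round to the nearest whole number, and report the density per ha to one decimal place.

N̂ = 1214·1196/316 = 1451944/316 ≈ 4594.8 → 4595
Density = N̂ / area = 4595 / 536 ≈ 8.57 → 8.6 per ha

density ≈ 8.6 spiny lobsters per ha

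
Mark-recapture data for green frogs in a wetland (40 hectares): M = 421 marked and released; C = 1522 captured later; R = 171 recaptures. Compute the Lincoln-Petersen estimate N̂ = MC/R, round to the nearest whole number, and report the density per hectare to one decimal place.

N̂ = 421·1522/171 = 640762/171 ≈ 3747.1 → 3747
Density = N̂ / area = 3747 / 40 ≈ 93.67 → 93.7 per hectare

density ≈ 93.7 green frogs per hectare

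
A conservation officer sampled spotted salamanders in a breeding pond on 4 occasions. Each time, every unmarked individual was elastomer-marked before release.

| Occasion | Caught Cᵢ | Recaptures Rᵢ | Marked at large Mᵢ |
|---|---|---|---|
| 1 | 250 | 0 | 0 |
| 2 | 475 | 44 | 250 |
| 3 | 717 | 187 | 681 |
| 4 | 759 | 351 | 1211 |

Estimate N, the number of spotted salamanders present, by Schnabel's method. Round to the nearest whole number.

N ≈ 2622

Σ MᵢCᵢ = 0·250 + 250·475 + 681·717 + 1211·759 = 0 + 118750 + 488277 + 919149 = 1526176
Σ Rᵢ = 0 + 44 + 187 + 351 = 582
N̂ = 1526176 / 582 ≈ 2622.3 → 2622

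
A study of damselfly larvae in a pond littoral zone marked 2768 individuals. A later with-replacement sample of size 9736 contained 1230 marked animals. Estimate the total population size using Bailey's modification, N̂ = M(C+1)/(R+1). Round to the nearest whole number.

N ≈ 21,894

N̂ = 2768·(9736+1)/(1230+1) = 2768·9737/1231 = 26952016/1231 ≈ 21894.4 → 21894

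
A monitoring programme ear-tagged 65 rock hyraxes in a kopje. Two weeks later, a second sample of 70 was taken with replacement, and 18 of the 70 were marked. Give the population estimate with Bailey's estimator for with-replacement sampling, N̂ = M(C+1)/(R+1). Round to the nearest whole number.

N̂ = 65·(70+1)/(18+1) = 65·71/19 = 4615/19 ≈ 242.9 → 243

N ≈ 243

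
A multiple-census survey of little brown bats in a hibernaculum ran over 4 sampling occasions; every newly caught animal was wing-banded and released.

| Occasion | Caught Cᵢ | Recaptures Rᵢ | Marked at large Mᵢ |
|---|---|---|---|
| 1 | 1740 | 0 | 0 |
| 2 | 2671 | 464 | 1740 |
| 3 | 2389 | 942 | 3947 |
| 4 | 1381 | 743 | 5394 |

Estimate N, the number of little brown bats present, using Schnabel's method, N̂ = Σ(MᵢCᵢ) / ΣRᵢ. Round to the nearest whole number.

Σ MᵢCᵢ = 0·1740 + 1740·2671 + 3947·2389 + 5394·1381 = 0 + 4647540 + 9429383 + 7449114 = 21526037
Σ Rᵢ = 0 + 464 + 942 + 743 = 2149
N̂ = 21526037 / 2149 ≈ 10016.8 → 10017

N ≈ 10,017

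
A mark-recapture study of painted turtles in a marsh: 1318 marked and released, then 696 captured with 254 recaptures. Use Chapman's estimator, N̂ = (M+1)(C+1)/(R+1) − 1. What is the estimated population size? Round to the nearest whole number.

N̂ = (1318+1)(696+1)/(254+1) − 1 = 1319·697/255 − 1
= 919343/255 − 1 ≈ 3605.3 − 1 ≈ 3604.3 → 3604

N ≈ 3604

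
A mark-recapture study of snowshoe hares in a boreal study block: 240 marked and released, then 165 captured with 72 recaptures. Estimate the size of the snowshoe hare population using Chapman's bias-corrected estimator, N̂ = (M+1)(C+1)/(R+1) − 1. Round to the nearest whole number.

N̂ = (240+1)(165+1)/(72+1) − 1 = 241·166/73 − 1
= 40006/73 − 1 ≈ 548.0 − 1 ≈ 547.0 → 547

N ≈ 547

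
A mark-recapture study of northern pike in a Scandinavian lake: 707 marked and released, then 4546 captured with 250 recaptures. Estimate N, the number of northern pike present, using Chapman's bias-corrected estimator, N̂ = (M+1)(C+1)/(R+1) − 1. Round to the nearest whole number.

N ≈ 12,825

N̂ = (707+1)(4546+1)/(250+1) − 1 = 708·4547/251 − 1
= 3219276/251 − 1 ≈ 12825.8 − 1 ≈ 12824.8 → 12825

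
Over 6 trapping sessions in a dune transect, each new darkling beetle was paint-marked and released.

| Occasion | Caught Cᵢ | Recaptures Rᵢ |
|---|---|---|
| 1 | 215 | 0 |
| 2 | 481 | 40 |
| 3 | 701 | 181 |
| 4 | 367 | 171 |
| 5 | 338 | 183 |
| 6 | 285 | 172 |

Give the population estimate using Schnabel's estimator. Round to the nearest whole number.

N ≈ 2535

Marked at large before each occasion: Mᵢ = Σⱼ<ᵢ (Cⱼ − Rⱼ) → M1=0, M2=215, M3=656, M4=1176, M5=1372, M6=1527
Σ MᵢCᵢ = 0·215 + 215·481 + 656·701 + 1176·367 + 1372·338 + 1527·285 = 0 + 103415 + 459856 + 431592 + 463736 + 435195 = 1893794
Σ Rᵢ = 0 + 40 + 181 + 171 + 183 + 172 = 747
N̂ = 1893794 / 747 ≈ 2535.2 → 2535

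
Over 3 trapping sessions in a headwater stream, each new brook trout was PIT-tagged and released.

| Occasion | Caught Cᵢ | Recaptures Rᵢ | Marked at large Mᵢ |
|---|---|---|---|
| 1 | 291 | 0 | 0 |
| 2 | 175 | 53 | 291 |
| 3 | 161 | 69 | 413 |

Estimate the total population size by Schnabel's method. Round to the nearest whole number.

Σ MᵢCᵢ = 0·291 + 291·175 + 413·161 = 0 + 50925 + 66493 = 117418
Σ Rᵢ = 0 + 53 + 69 = 122
N̂ = 117418 / 122 ≈ 962.4 → 962

N ≈ 962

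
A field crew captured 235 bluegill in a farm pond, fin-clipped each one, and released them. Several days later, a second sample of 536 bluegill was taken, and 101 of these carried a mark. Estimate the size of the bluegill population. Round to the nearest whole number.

N = (235 × 536) / 101 = 125960 / 101 ≈ 1247.1 → 1247

N ≈ 1247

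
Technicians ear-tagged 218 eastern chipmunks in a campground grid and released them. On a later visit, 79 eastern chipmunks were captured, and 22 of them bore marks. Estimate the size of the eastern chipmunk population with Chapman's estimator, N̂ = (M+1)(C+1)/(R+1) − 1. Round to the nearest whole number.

N̂ = (218+1)(79+1)/(22+1) − 1 = 219·80/23 − 1
= 17520/23 − 1 ≈ 761.7 − 1 ≈ 760.7 → 761

N ≈ 761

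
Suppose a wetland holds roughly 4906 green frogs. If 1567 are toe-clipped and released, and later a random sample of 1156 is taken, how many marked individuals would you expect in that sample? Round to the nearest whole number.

expected recaptures ≈ 369

The marked fraction of the population is 1567/4906, so in a sample of 1156 expect C·(M/N) marked.
E[R] = 1567 × 1156 / 4906 = 1811452 / 4906 ≈ 369.2 → 369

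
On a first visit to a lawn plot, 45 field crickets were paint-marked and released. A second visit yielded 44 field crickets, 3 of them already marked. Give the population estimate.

Lincoln-Petersen assumes M/N = R/C, so N = M·C / R.
N = (45 × 44) / 3 = 1980 / 3 = 660

N = 660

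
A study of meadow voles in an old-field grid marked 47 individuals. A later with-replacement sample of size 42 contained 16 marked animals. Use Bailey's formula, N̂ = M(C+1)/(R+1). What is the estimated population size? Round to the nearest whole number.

N ≈ 119

N̂ = 47·(42+1)/(16+1) = 47·43/17 = 2021/17 ≈ 118.9 → 119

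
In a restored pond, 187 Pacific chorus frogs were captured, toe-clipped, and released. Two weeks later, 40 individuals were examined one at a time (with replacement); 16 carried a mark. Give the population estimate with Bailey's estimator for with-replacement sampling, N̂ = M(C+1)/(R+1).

N̂ = 187·(40+1)/(16+1) = 187·41/17 = 7667/17 = 451

N = 451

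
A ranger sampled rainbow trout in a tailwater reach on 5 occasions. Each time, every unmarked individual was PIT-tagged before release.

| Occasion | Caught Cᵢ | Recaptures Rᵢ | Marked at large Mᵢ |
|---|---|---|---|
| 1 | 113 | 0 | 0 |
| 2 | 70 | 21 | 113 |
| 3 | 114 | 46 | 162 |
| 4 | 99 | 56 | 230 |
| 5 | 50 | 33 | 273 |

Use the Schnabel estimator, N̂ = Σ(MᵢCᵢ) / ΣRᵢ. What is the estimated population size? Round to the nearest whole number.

Σ MᵢCᵢ = 0·113 + 113·70 + 162·114 + 230·99 + 273·50 = 0 + 7910 + 18468 + 22770 + 13650 = 62798
Σ Rᵢ = 0 + 21 + 46 + 56 + 33 = 156
N̂ = 62798 / 156 ≈ 402.6 → 403

N ≈ 403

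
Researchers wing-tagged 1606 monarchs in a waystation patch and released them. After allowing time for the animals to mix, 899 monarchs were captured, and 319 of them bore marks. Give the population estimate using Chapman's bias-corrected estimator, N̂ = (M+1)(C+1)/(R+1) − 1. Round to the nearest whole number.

N̂ = (1606+1)(899+1)/(319+1) − 1 = 1607·900/320 − 1
= 1446300/320 − 1 ≈ 4519.7 − 1 ≈ 4518.7 → 4519

N ≈ 4519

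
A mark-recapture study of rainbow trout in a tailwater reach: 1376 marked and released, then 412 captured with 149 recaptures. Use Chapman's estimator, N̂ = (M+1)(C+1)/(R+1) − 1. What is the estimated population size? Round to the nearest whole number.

N ≈ 3790

N̂ = (1376+1)(412+1)/(149+1) − 1 = 1377·413/150 − 1
= 568701/150 − 1 ≈ 3791.3 − 1 ≈ 3790.3 → 3790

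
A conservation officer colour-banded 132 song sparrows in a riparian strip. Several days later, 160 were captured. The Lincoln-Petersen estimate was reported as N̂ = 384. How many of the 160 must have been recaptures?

From N = M·C/R: R = M·C / N = 132·160 / 384 = 21120 / 384 = 55.

R = 55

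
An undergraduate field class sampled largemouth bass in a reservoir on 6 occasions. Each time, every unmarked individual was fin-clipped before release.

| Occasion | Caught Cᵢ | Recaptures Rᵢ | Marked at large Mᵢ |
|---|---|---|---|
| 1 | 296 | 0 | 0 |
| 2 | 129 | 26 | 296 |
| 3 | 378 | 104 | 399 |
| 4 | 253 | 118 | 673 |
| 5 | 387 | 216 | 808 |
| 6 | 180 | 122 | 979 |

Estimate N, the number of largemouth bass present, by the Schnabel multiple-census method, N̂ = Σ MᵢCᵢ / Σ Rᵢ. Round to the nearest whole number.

Σ MᵢCᵢ = 0·296 + 296·129 + 399·378 + 673·253 + 808·387 + 979·180 = 0 + 38184 + 150822 + 170269 + 312696 + 176220 = 848191
Σ Rᵢ = 0 + 26 + 104 + 118 + 216 + 122 = 586
N̂ = 848191 / 586 ≈ 1447.4 → 1447

N ≈ 1447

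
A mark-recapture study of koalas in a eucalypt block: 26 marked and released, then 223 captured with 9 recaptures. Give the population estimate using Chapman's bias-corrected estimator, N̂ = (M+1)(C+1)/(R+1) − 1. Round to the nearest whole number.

N̂ = (26+1)(223+1)/(9+1) − 1 = 27·224/10 − 1
= 6048/10 − 1 ≈ 604.8 − 1 ≈ 603.8 → 604

N ≈ 604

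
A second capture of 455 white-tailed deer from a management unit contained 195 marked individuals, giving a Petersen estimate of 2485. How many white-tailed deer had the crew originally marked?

From N = M·C/R: M = N·R / C = 2485·195 / 455 = 484575 / 455 = 1065.

M = 1065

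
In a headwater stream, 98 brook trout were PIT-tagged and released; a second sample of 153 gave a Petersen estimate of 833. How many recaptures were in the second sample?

From N = M·C/R: R = M·C / N = 98·153 / 833 = 14994 / 833 = 18.

R = 18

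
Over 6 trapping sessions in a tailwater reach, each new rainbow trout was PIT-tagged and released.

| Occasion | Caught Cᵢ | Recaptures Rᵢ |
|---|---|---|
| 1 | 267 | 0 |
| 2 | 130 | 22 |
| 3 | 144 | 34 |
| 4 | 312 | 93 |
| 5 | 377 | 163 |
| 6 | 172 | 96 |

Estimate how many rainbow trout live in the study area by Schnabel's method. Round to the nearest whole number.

N ≈ 1626

Marked at large before each occasion: Mᵢ = Σⱼ<ᵢ (Cⱼ − Rⱼ) → M1=0, M2=267, M3=375, M4=485, M5=704, M6=918
Σ MᵢCᵢ = 0·267 + 267·130 + 375·144 + 485·312 + 704·377 + 918·172 = 0 + 34710 + 54000 + 151320 + 265408 + 157896 = 663334
Σ Rᵢ = 0 + 22 + 34 + 93 + 163 + 96 = 408
N̂ = 663334 / 408 ≈ 1625.8 → 1626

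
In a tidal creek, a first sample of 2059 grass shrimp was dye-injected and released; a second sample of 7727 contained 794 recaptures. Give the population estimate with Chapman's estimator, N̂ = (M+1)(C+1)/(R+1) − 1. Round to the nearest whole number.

N ≈ 20,024

N̂ = (2059+1)(7727+1)/(794+1) − 1 = 2060·7728/795 − 1
= 15919680/795 − 1 ≈ 20024.8 − 1 ≈ 20023.8 → 20024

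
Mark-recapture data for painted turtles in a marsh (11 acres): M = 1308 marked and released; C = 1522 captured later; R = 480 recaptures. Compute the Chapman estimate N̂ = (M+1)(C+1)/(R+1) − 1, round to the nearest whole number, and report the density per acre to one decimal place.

N̂ = 1309·1523/481 − 1 = 1993607/481 − 1 ≈ 4143.7 → 4144
Density = N̂ / area = 4144 / 11 ≈ 376.73 → 376.7 per acre

density ≈ 376.7 painted turtles per acre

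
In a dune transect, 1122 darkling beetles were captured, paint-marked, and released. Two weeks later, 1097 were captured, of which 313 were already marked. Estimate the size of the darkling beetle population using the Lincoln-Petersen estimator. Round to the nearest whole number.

N ≈ 3932

N = (1122 × 1097) / 313 = 1230834 / 313 ≈ 3932.4 → 3932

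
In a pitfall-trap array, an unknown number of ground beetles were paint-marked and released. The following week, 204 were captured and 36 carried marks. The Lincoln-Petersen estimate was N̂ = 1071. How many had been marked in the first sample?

From N = M·C/R: M = N·R / C = 1071·36 / 204 = 38556 / 204 = 189.

M = 189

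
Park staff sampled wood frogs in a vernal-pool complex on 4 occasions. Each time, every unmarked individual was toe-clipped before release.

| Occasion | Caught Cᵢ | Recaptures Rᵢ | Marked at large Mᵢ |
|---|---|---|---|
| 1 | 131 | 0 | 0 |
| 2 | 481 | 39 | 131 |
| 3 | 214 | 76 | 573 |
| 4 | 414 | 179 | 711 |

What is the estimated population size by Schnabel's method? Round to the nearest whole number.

Σ MᵢCᵢ = 0·131 + 131·481 + 573·214 + 711·414 = 0 + 63011 + 122622 + 294354 = 479987
Σ Rᵢ = 0 + 39 + 76 + 179 = 294
N̂ = 479987 / 294 ≈ 1632.6 → 1633

N ≈ 1633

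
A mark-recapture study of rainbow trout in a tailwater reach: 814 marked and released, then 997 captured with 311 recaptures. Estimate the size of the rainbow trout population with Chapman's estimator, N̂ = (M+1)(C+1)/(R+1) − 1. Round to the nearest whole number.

N ≈ 2606

N̂ = (814+1)(997+1)/(311+1) − 1 = 815·998/312 − 1
= 813370/312 − 1 ≈ 2607.0 − 1 ≈ 2606.0 → 2606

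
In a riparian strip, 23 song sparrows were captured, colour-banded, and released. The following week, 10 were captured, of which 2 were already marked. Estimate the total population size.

The marked fraction in the recapture sample should equal the marked fraction in the population: 2/10 = 23/N.
N = (23 × 10) / 2 = 230 / 2 = 115

N = 115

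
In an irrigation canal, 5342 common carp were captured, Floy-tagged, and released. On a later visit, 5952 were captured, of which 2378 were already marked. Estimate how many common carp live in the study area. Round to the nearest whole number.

The marked fraction in the recapture sample should equal the marked fraction in the population: 2378/5952 = 5342/N.
N = (5342 × 5952) / 2378 = 31795584 / 2378 ≈ 13370.7 → 13371

N ≈ 13,371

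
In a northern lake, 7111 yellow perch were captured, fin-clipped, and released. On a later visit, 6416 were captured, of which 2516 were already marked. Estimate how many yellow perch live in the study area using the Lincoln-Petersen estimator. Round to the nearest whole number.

N = (7111 × 6416) / 2516 = 45624176 / 2516 ≈ 18133.6 → 18134

N ≈ 18,134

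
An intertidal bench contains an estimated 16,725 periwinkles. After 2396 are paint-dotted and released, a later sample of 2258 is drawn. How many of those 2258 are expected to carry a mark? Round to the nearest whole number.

expected recaptures ≈ 323

Expected recaptures E[R] = M·C / N.
E[R] = 2396 × 2258 / 16725 = 5410168 / 16725 ≈ 323.48 → 323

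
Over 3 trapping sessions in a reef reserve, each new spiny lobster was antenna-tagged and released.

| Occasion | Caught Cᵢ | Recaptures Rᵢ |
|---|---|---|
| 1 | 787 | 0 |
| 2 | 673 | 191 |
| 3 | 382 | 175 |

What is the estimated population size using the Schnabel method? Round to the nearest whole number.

Marked at large before each occasion: Mᵢ = Σⱼ<ᵢ (Cⱼ − Rⱼ) → M1=0, M2=787, M3=1269
Σ MᵢCᵢ = 0·787 + 787·673 + 1269·382 = 0 + 529651 + 484758 = 1014409
Σ Rᵢ = 0 + 191 + 175 = 366
N̂ = 1014409 / 366 ≈ 2771.6 → 2772

N ≈ 2772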